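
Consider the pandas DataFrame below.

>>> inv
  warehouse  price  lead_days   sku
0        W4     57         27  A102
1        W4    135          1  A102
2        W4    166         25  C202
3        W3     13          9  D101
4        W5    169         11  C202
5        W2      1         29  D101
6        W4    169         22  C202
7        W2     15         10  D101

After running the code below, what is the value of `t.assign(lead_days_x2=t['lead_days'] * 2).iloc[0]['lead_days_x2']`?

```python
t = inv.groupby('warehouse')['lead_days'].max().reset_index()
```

58

group by warehouse, max of lead_days:
warehouse
W2    29
W3     9
W4    27
W5    11
Name: lead_days, dtype: int64
reset_index():
  warehouse  lead_days
0        W2         29
1        W3          9
2        W4         27
3        W5         11
add column lead_days_x2 = t['lead_days'] * 2:
  warehouse  lead_days  lead_days_x2
0        W2         29            58
1        W3          9            18
2        W4         27            54
3        W5         11            22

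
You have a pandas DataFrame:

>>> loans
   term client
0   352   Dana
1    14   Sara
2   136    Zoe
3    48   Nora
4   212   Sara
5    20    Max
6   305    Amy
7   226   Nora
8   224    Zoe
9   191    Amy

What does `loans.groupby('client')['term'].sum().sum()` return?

group by client, sum of term:
client
Amy     496
Dana    352
Max      20
Nora    274
Sara    226
Zoe     360
Name: term, dtype: int64
sum of the resulting series → 1728

1728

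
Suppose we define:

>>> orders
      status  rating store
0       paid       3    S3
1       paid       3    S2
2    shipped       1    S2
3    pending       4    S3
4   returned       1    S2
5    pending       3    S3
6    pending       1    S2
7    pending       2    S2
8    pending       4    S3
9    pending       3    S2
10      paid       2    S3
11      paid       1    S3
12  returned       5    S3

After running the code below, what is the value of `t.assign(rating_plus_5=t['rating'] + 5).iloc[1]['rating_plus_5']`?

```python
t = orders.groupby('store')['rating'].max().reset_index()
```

group by store, max of rating:
store
S2    3
S3    5
Name: rating, dtype: int64
reset_index():
  store  rating
0    S2       3
1    S3       5
add column rating_plus_5 = t['rating'] + 5:
  store  rating  rating_plus_5
0    S2       3              8
1    S3       5             10
Reading off the value at position 1, column 'rating_plus_5', we get 10.

10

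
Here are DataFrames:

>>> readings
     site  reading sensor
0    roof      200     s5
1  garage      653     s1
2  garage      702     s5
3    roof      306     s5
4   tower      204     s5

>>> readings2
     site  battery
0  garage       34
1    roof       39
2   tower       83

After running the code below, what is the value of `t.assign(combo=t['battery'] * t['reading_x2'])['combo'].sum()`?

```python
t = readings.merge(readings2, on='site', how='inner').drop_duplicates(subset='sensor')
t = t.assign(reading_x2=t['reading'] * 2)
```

merge on 'site' (how='inner') → 5 rows:
     site  reading sensor  battery
0    roof      200     s5       39
1  garage      653     s1       34
2  garage      702     s5       34
3    roof      306     s5       39
4   tower      204     s5       83
drop duplicate sensor (keep=first):
     site  reading sensor  battery
0    roof      200     s5       39
1  garage      653     s1       34
add column reading_x2 = t['reading'] * 2:
     site  reading sensor  battery  reading_x2
0    roof      200     s5       39         400
1  garage      653     s1       34        1306
add column combo = t['battery'] * t['reading_x2']:
     site  reading sensor  battery  reading_x2  combo
0    roof      200     s5       39         400  15600
1  garage      653     s1       34        1306  44404
Hence 60004.

60004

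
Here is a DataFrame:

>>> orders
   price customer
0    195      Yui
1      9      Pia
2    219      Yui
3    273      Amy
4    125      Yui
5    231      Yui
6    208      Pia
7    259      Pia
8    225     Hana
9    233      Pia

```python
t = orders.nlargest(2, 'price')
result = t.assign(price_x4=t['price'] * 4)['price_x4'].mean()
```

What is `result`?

take 2 rows with largest price:
   price customer
3    273      Amy
7    259      Pia
add column price_x4 = t['price'] * 4:
   price customer  price_x4
3    273      Amy      1092
7    259      Pia      1036

1064.0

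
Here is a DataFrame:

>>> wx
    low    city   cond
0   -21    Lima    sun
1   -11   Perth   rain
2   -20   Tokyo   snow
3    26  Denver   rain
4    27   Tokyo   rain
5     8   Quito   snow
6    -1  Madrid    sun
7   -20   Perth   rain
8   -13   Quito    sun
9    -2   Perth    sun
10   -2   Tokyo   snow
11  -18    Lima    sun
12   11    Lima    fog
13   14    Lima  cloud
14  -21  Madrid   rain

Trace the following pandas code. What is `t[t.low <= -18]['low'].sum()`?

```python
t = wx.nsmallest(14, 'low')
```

-100

take 14 rows with smallest low:
    low    city   cond
0   -21    Lima    sun
14  -21  Madrid   rain
2   -20   Tokyo   snow
7   -20   Perth   rain
11  -18    Lima    sun
8   -13   Quito    sun
1   -11   Perth   rain
9    -2   Perth    sun
10   -2   Tokyo   snow
6    -1  Madrid    sun
5     8   Quito   snow
12   11    Lima    fog
13   14    Lima  cloud
3    26  Denver   rain
filter rows where low <= -18:
    low    city  cond
0   -21    Lima   sun
14  -21  Madrid  rain
2   -20   Tokyo  snow
7   -20   Perth  rain
11  -18    Lima   sun
So sum() = -100.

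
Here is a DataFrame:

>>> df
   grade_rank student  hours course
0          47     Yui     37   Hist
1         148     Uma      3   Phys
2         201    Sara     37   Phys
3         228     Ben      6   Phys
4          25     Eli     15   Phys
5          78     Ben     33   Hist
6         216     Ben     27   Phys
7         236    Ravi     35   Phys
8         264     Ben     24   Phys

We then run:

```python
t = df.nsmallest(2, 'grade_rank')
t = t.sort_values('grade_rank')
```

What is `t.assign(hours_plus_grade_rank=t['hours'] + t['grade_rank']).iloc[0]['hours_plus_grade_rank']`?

40

take 2 rows with smallest grade_rank:
   grade_rank student  hours course
4          25     Eli     15   Phys
0          47     Yui     37   Hist
sort by grade_rank:
   grade_rank student  hours course
4          25     Eli     15   Phys
0          47     Yui     37   Hist
add column hours_plus_grade_rank = t['hours'] + t['grade_rank']:
   grade_rank student  hours course  hours_plus_grade_rank
4          25     Eli     15   Phys                     40
0          47     Yui     37   Hist                     84
The value at position 0, column 'hours_plus_grade_rank' is 40.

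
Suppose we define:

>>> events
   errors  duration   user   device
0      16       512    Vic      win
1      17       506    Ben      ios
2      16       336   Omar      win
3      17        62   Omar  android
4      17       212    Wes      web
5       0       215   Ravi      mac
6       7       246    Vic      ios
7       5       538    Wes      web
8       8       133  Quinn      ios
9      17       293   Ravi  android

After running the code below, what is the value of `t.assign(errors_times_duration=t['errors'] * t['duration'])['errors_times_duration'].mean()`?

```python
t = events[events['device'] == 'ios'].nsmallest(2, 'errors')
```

1393.0

filter rows where device == 'ios':
   errors  duration   user device
1      17       506    Ben    ios
6       7       246    Vic    ios
8       8       133  Quinn    ios
take 2 rows with smallest errors:
   errors  duration   user device
6       7       246    Vic    ios
8       8       133  Quinn    ios
add column errors_times_duration = t['errors'] * t['duration']:
   errors  duration   user device  errors_times_duration
6       7       246    Vic    ios                   1722
8       8       133  Quinn    ios                   1064
Finally, mean of column 'errors_times_duration' = 1393.0.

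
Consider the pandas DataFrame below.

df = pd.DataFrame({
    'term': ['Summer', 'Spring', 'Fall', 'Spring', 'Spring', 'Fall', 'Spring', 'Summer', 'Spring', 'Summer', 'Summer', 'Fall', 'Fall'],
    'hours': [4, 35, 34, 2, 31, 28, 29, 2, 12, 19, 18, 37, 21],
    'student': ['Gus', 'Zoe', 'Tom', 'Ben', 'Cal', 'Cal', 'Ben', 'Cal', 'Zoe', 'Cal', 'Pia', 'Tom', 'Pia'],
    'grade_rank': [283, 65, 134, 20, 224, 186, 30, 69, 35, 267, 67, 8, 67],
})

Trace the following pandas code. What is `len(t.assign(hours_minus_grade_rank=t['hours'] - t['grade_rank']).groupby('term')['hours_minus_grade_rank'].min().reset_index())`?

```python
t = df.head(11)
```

3

take first 11 rows:
      term  hours student  grade_rank
0   Summer      4     Gus         283
1   Spring     35     Zoe          65
2     Fall     34     Tom         134
3   Spring      2     Ben          20
4   Spring     31     Cal         224
5     Fall     28     Cal         186
6   Spring     29     Ben          30
7   Summer      2     Cal          69
8   Spring     12     Zoe          35
9   Summer     19     Cal         267
10  Summer     18     Pia          67
add column hours_minus_grade_rank = t['hours'] - t['grade_rank']:
      term  hours student  grade_rank  hours_minus_grade_rank
0   Summer      4     Gus         283                    -279
1   Spring     35     Zoe          65                     -30
2     Fall     34     Tom         134                    -100
3   Spring      2     Ben          20                     -18
4   Spring     31     Cal         224                    -193
5     Fall     28     Cal         186                    -158
6   Spring     29     Ben          30                      -1
7   Summer      2     Cal          69                     -67
8   Spring     12     Zoe          35                     -23
9   Summer     19     Cal         267                    -248
10  Summer     18     Pia          67                     -49
group by term, min of hours_minus_grade_rank:
term
Fall     -158
Spring   -193
Summer   -279
Name: hours_minus_grade_rank, dtype: int64
reset_index():
     term  hours_minus_grade_rank
0    Fall                    -158
1  Spring                    -193
2  Summer                    -279
number of rows → 3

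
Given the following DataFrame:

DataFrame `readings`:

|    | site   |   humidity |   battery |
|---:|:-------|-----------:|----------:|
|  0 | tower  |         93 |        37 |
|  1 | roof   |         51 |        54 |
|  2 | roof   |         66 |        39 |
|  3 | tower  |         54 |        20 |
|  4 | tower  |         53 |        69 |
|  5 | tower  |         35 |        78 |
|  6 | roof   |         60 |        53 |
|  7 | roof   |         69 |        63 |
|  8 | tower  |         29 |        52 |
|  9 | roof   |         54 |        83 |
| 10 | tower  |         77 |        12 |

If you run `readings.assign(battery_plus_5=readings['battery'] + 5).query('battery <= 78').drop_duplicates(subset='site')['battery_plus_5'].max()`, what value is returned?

59

add column battery_plus_5 = readings['battery'] + 5:
     site  humidity  battery  battery_plus_5
0   tower        93       37              42
1    roof        51       54              59
2    roof        66       39              44
3   tower        54       20              25
4   tower        53       69              74
5   tower        35       78              83
6    roof        60       53              58
7    roof        69       63              68
8   tower        29       52              57
9    roof        54       83              88
10  tower        77       12              17
filter rows where battery <= 78:
     site  humidity  battery  battery_plus_5
0   tower        93       37              42
1    roof        51       54              59
2    roof        66       39              44
3   tower        54       20              25
4   tower        53       69              74
5   tower        35       78              83
6    roof        60       53              58
7    roof        69       63              68
8   tower        29       52              57
10  tower        77       12              17
drop duplicate site (keep=first):
    site  humidity  battery  battery_plus_5
0  tower        93       37              42
1   roof        51       54              59
Finally, max of column 'battery_plus_5' = 59.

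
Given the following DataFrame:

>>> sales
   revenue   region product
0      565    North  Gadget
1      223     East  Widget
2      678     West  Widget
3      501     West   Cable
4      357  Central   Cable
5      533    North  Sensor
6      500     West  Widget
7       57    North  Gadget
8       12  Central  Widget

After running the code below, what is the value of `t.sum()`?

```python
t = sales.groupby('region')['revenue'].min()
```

792

group by region, min of revenue:
region
Central     12
East       223
North       57
West       500
Name: revenue, dtype: int64
Reading off the sum of the resulting series, we get 792.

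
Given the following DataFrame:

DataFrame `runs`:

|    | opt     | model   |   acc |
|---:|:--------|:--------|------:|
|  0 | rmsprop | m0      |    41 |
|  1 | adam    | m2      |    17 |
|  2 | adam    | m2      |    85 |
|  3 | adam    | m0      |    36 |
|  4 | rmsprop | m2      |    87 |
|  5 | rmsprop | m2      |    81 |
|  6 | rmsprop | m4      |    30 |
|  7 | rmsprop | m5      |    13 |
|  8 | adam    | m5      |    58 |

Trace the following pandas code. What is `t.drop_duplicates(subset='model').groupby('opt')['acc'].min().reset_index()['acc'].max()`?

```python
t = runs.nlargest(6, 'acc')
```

take 6 rows with largest acc:
       opt model  acc
4  rmsprop    m2   87
2     adam    m2   85
5  rmsprop    m2   81
8     adam    m5   58
0  rmsprop    m0   41
3     adam    m0   36
drop duplicate model (keep=first):
       opt model  acc
4  rmsprop    m2   87
8     adam    m5   58
0  rmsprop    m0   41
group by opt, min of acc:
opt
adam       58
rmsprop    41
Name: acc, dtype: int64
reset_index():
       opt  acc
0     adam   58
1  rmsprop   41
Reading off the max of column 'acc', we get 58.

58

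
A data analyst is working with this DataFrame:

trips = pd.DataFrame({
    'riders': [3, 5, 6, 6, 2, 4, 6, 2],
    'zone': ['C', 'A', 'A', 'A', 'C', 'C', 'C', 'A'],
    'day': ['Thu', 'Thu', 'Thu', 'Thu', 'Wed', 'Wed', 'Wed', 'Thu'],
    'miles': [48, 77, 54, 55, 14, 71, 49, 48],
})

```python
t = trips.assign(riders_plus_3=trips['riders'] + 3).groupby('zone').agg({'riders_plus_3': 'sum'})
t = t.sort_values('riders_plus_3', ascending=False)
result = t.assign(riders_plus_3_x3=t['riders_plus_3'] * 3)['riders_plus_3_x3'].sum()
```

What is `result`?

174

add column riders_plus_3 = trips['riders'] + 3:
   riders zone  day  miles  riders_plus_3
0       3    C  Thu     48              6
1       5    A  Thu     77              8
2       6    A  Thu     54              9
3       6    A  Thu     55              9
4       2    C  Wed     14              5
5       4    C  Wed     71              7
6       6    C  Wed     49              9
7       2    A  Thu     48              5
group by zone, sum of riders_plus_3:
      riders_plus_3
zone               
A                31
C                27
sort by riders_plus_3 descending:
      riders_plus_3
zone               
A                31
C                27
add column riders_plus_3_x3 = t['riders_plus_3'] * 3:
      riders_plus_3  riders_plus_3_x3
zone                                 
A                31                93
C                27                81
Hence 174.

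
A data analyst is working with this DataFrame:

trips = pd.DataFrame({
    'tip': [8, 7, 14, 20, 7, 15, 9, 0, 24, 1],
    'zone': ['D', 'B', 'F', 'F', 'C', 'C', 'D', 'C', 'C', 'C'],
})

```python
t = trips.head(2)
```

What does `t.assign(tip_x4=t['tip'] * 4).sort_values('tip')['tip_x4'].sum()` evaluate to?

60

take first 2 rows:
   tip zone
0    8    D
1    7    B
add column tip_x4 = t['tip'] * 4:
   tip zone  tip_x4
0    8    D      32
1    7    B      28
sort by tip:
   tip zone  tip_x4
1    7    B      28
0    8    D      32
The sum of column 'tip_x4' is 60.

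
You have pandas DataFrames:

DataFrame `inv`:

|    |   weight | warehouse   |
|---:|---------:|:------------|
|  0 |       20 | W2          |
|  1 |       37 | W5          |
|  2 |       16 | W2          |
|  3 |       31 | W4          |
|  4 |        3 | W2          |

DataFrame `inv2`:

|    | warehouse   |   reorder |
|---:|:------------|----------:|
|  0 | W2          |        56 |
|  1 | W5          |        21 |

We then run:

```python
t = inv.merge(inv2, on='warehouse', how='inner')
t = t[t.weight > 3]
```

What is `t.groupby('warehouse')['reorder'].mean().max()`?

56.0

merge on 'warehouse' (how='inner') → 4 rows:
   weight warehouse  reorder
0      20        W2       56
1      37        W5       21
2      16        W2       56
3       3        W2       56
filter rows where weight > 3:
   weight warehouse  reorder
0      20        W2       56
1      37        W5       21
2      16        W2       56
group by warehouse, mean of reorder:
warehouse
W2    56.0
W5    21.0
Name: reorder, dtype: float64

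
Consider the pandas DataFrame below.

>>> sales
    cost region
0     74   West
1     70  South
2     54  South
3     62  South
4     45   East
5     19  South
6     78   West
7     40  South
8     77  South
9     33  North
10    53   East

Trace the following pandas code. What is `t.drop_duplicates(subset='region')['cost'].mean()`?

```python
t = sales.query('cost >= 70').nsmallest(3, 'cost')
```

filter rows where cost >= 70:
   cost region
0    74   West
1    70  South
6    78   West
8    77  South
take 3 rows with smallest cost:
   cost region
1    70  South
0    74   West
8    77  South
drop duplicate region (keep=first):
   cost region
1    70  South
0    74   West
Taking the mean of column 'cost' gives 72.0.

72.0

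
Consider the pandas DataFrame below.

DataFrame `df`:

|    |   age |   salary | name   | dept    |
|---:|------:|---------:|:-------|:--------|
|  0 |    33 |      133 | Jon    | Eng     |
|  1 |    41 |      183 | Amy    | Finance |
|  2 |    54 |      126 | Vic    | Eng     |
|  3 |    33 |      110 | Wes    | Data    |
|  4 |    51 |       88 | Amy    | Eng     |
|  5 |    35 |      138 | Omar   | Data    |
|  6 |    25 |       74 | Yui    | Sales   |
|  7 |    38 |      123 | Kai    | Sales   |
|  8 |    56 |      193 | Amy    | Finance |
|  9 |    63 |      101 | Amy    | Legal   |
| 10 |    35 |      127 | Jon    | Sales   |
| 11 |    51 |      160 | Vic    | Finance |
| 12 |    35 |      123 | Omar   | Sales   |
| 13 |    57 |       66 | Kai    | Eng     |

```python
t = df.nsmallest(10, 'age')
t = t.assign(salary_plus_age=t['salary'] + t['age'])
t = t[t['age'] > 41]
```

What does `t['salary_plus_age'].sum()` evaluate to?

take 10 rows with smallest age:
    age  salary  name     dept
6    25      74   Yui    Sales
0    33     133   Jon      Eng
3    33     110   Wes     Data
5    35     138  Omar     Data
10   35     127   Jon    Sales
12   35     123  Omar    Sales
7    38     123   Kai    Sales
1    41     183   Amy  Finance
4    51      88   Amy      Eng
11   51     160   Vic  Finance
add column salary_plus_age = t['salary'] + t['age']:
    age  salary  name     dept  salary_plus_age
6    25      74   Yui    Sales               99
0    33     133   Jon      Eng              166
3    33     110   Wes     Data              143
5    35     138  Omar     Data              173
10   35     127   Jon    Sales              162
12   35     123  Omar    Sales              158
7    38     123   Kai    Sales              161
1    41     183   Amy  Finance              224
4    51      88   Amy      Eng              139
11   51     160   Vic  Finance              211
filter rows where age > 41:
    age  salary name     dept  salary_plus_age
4    51      88  Amy      Eng              139
11   51     160  Vic  Finance              211
Reading off the sum of column 'salary_plus_age', we get 350.

350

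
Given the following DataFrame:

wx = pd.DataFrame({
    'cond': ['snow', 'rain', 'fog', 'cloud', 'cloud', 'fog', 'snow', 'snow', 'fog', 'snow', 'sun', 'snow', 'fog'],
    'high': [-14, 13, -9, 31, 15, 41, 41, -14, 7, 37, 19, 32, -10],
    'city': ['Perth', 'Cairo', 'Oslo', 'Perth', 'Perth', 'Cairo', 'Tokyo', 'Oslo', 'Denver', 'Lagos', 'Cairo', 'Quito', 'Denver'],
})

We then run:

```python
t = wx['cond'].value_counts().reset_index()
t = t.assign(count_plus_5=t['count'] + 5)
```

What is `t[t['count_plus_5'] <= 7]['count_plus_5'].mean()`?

value_counts of cond:
cond
snow     5
fog      4
cloud    2
rain     1
sun      1
Name: count, dtype: int64
reset_index():
    cond  count
0   snow      5
1    fog      4
2  cloud      2
3   rain      1
4    sun      1
add column count_plus_5 = t['count'] + 5:
    cond  count  count_plus_5
0   snow      5            10
1    fog      4             9
2  cloud      2             7
3   rain      1             6
4    sun      1             6
filter rows where count_plus_5 <= 7:
    cond  count  count_plus_5
2  cloud      2             7
3   rain      1             6
4    sun      1             6
Finally, mean of column 'count_plus_5' = 6.33333333333.

6.33333333333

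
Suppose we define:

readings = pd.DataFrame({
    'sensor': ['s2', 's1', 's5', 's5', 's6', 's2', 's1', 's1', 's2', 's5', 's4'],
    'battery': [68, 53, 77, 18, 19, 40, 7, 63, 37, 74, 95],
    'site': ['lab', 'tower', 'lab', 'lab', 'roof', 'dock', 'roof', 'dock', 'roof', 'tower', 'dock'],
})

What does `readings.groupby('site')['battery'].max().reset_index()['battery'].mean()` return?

group by site, max of battery:
site
dock     95
lab      77
roof     37
tower    74
Name: battery, dtype: int64
reset_index():
    site  battery
0   dock       95
1    lab       77
2   roof       37
3  tower       74

70.75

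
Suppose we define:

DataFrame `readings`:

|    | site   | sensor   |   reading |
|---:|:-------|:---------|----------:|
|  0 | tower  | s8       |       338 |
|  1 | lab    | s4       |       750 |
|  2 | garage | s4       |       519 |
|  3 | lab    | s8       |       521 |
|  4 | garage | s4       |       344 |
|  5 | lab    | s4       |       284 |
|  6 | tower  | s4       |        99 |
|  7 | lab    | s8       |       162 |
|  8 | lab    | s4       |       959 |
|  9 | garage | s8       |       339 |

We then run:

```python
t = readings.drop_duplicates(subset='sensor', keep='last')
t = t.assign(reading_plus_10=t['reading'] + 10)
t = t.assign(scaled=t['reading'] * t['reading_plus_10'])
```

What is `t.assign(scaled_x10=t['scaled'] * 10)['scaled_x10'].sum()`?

drop duplicate sensor (keep=last):
     site sensor  reading
8     lab     s4      959
9  garage     s8      339
add column reading_plus_10 = t['reading'] + 10:
     site sensor  reading  reading_plus_10
8     lab     s4      959              969
9  garage     s8      339              349
add column scaled = t['reading'] * t['reading_plus_10']:
     site sensor  reading  reading_plus_10  scaled
8     lab     s4      959              969  929271
9  garage     s8      339              349  118311
add column scaled_x10 = t['scaled'] * 10:
     site sensor  reading  reading_plus_10  scaled  scaled_x10
8     lab     s4      959              969  929271     9292710
9  garage     s8      339              349  118311     1183110

10475820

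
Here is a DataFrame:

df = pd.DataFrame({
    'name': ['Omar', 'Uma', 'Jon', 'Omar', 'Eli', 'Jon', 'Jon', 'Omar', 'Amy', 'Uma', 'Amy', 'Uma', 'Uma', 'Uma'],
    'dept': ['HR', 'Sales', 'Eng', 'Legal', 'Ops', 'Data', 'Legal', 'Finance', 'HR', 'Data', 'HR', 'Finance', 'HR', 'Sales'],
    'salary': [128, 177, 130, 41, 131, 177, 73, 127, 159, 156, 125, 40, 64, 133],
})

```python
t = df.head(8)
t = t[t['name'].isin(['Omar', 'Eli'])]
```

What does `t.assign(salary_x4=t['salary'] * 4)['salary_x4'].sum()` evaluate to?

1708

take first 8 rows:
   name     dept  salary
0  Omar       HR     128
1   Uma    Sales     177
2   Jon      Eng     130
3  Omar    Legal      41
4   Eli      Ops     131
5   Jon     Data     177
6   Jon    Legal      73
7  Omar  Finance     127
filter rows where name in ['Omar', 'Eli']:
   name     dept  salary
0  Omar       HR     128
3  Omar    Legal      41
4   Eli      Ops     131
7  Omar  Finance     127
add column salary_x4 = t['salary'] * 4:
   name     dept  salary  salary_x4
0  Omar       HR     128        512
3  Omar    Legal      41        164
4   Eli      Ops     131        524
7  Omar  Finance     127        508
Hence 1708.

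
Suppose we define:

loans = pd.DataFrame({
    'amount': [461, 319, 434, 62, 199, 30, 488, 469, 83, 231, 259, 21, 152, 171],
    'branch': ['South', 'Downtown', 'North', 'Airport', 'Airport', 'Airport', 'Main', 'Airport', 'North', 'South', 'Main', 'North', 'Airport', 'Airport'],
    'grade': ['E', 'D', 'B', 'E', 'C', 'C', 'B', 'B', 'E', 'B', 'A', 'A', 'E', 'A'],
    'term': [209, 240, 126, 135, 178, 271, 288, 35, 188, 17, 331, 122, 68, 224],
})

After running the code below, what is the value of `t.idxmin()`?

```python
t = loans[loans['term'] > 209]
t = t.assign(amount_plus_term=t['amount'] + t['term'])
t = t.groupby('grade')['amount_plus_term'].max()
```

C

filter rows where term > 209:
    amount    branch grade  term
1      319  Downtown     D   240
5       30   Airport     C   271
6      488      Main     B   288
10     259      Main     A   331
13     171   Airport     A   224
add column amount_plus_term = t['amount'] + t['term']:
    amount    branch grade  term  amount_plus_term
1      319  Downtown     D   240               559
5       30   Airport     C   271               301
6      488      Main     B   288               776
10     259      Main     A   331               590
13     171   Airport     A   224               395
group by grade, max of amount_plus_term:
grade
A    590
B    776
C    301
D    559
Name: amount_plus_term, dtype: int64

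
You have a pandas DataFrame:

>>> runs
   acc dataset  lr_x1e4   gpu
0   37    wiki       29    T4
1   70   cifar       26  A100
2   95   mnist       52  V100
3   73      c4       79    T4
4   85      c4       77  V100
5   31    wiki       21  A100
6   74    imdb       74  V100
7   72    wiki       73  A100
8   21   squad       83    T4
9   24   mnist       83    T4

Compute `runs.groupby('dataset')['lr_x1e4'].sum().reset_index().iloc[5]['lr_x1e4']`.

123

group by dataset, sum of lr_x1e4:
dataset
c4       156
cifar     26
imdb      74
mnist    135
squad     83
wiki     123
Name: lr_x1e4, dtype: int64
reset_index():
  dataset  lr_x1e4
0      c4      156
1   cifar       26
2    imdb       74
3   mnist      135
4   squad       83
5    wiki      123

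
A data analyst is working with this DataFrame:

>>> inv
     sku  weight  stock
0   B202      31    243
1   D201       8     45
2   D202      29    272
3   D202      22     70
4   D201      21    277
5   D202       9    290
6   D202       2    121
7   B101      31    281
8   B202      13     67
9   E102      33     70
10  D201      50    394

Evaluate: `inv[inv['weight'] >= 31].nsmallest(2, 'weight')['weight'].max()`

31

filter rows where weight >= 31:
     sku  weight  stock
0   B202      31    243
7   B101      31    281
9   E102      33     70
10  D201      50    394
take 2 rows with smallest weight:
    sku  weight  stock
0  B202      31    243
7  B101      31    281
So max() = 31.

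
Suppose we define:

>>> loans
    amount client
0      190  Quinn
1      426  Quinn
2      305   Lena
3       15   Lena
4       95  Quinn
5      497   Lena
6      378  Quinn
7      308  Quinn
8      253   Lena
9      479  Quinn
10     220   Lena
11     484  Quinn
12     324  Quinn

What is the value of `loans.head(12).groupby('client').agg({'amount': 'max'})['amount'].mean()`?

490.5

take first 12 rows:
    amount client
0      190  Quinn
1      426  Quinn
2      305   Lena
3       15   Lena
4       95  Quinn
5      497   Lena
6      378  Quinn
7      308  Quinn
8      253   Lena
9      479  Quinn
10     220   Lena
11     484  Quinn
group by client, max of amount:
        amount
client        
Lena       497
Quinn      484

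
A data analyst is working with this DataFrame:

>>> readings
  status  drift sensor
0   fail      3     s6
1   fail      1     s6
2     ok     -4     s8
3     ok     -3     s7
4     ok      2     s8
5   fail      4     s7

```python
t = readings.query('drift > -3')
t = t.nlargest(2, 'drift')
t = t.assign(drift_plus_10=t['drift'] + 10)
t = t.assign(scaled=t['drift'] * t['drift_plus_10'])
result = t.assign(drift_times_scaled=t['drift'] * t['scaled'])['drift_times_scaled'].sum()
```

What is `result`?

filter rows where drift > -3:
  status  drift sensor
0   fail      3     s6
1   fail      1     s6
4     ok      2     s8
5   fail      4     s7
take 2 rows with largest drift:
  status  drift sensor
5   fail      4     s7
0   fail      3     s6
add column drift_plus_10 = t['drift'] + 10:
  status  drift sensor  drift_plus_10
5   fail      4     s7             14
0   fail      3     s6             13
add column scaled = t['drift'] * t['drift_plus_10']:
  status  drift sensor  drift_plus_10  scaled
5   fail      4     s7             14      56
0   fail      3     s6             13      39
add column drift_times_scaled = t['drift'] * t['scaled']:
  status  drift sensor  drift_plus_10  scaled  drift_times_scaled
5   fail      4     s7             14      56                 224
0   fail      3     s6             13      39                 117
Taking the sum of column 'drift_times_scaled' gives 341.

341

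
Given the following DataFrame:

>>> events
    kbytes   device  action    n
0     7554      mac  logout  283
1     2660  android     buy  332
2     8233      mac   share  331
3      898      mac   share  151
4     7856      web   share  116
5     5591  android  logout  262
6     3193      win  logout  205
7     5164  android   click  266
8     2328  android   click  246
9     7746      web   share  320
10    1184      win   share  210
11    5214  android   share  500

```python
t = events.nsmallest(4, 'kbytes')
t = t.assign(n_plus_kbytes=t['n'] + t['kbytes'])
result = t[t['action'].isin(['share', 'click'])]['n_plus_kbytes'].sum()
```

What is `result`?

take 4 rows with smallest kbytes:
    kbytes   device action    n
3      898      mac  share  151
10    1184      win  share  210
8     2328  android  click  246
1     2660  android    buy  332
add column n_plus_kbytes = t['n'] + t['kbytes']:
    kbytes   device action    n  n_plus_kbytes
3      898      mac  share  151           1049
10    1184      win  share  210           1394
8     2328  android  click  246           2574
1     2660  android    buy  332           2992
filter rows where action in ['share', 'click']:
    kbytes   device action    n  n_plus_kbytes
3      898      mac  share  151           1049
10    1184      win  share  210           1394
8     2328  android  click  246           2574

5017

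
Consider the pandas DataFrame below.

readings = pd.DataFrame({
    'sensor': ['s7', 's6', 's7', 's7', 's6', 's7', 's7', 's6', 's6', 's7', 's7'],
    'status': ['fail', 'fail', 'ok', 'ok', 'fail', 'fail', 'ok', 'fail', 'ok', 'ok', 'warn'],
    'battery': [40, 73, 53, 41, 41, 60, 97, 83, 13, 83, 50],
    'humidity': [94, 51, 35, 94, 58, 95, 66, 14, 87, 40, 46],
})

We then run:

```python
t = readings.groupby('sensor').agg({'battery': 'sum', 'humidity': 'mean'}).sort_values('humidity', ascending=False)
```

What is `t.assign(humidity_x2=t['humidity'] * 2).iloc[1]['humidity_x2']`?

group by sensor: sum(battery), mean(humidity):
        battery   humidity
sensor                    
s6          210  52.500000
s7          424  67.142857
sort by humidity descending:
        battery   humidity
sensor                    
s7          424  67.142857
s6          210  52.500000
add column humidity_x2 = t['humidity'] * 2:
        battery   humidity  humidity_x2
sensor                                 
s7          424  67.142857   134.285714
s6          210  52.500000   105.000000
So iloc[1]['humidity_x2'] = 105.0.

105.0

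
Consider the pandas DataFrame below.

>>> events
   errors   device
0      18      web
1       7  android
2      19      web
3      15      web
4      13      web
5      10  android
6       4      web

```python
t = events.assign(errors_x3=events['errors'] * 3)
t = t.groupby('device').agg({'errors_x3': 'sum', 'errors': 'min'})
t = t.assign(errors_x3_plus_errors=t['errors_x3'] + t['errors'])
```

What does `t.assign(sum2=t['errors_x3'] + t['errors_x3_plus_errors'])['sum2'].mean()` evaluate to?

add column errors_x3 = events['errors'] * 3:
   errors   device  errors_x3
0      18      web         54
1       7  android         21
2      19      web         57
3      15      web         45
4      13      web         39
5      10  android         30
6       4      web         12
group by device: sum(errors_x3), min(errors):
         errors_x3  errors
device                    
android         51       7
web            207       4
add column errors_x3_plus_errors = t['errors_x3'] + t['errors']:
         errors_x3  errors  errors_x3_plus_errors
device                                           
android         51       7                     58
web            207       4                    211
add column sum2 = t['errors_x3'] + t['errors_x3_plus_errors']:
         errors_x3  errors  errors_x3_plus_errors  sum2
device                                                 
android         51       7                     58   109
web            207       4                    211   418

263.5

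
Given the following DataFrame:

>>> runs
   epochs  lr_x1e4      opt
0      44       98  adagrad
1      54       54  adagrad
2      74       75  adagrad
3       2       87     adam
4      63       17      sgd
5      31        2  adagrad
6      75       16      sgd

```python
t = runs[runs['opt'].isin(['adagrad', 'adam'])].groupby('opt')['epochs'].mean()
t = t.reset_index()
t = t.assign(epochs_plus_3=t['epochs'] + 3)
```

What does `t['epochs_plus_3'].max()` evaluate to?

filter rows where opt in ['adagrad', 'adam']:
   epochs  lr_x1e4      opt
0      44       98  adagrad
1      54       54  adagrad
2      74       75  adagrad
3       2       87     adam
5      31        2  adagrad
group by opt, mean of epochs:
opt
adagrad    50.75
adam        2.00
Name: epochs, dtype: float64
reset_index():
       opt  epochs
0  adagrad   50.75
1     adam    2.00
add column epochs_plus_3 = t['epochs'] + 3:
       opt  epochs  epochs_plus_3
0  adagrad   50.75          53.75
1     adam    2.00           5.00
Taking the max of column 'epochs_plus_3' gives 53.75.

53.75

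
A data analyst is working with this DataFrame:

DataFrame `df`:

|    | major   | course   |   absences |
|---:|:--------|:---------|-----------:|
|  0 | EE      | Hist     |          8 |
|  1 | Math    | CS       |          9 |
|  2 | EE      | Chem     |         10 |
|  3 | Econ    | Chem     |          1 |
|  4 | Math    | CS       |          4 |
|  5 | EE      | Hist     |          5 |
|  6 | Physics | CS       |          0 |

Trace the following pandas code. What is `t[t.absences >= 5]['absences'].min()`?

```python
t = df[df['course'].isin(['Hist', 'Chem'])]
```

filter rows where course in ['Hist', 'Chem']:
  major course  absences
0    EE   Hist         8
2    EE   Chem        10
3  Econ   Chem         1
5    EE   Hist         5
filter rows where absences >= 5:
  major course  absences
0    EE   Hist         8
2    EE   Chem        10
5    EE   Hist         5
So min() = 5.

5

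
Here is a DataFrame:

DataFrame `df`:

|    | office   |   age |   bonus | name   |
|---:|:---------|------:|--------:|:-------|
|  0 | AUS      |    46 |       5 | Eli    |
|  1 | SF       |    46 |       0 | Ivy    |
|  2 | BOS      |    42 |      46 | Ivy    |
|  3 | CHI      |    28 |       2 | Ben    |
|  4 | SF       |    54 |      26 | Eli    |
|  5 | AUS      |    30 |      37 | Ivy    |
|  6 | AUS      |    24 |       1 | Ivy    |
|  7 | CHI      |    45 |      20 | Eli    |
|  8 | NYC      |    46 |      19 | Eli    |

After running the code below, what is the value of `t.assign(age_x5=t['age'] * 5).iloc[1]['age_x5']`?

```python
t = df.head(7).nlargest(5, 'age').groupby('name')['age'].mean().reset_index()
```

take first 7 rows:
  office  age  bonus name
0    AUS   46      5  Eli
1     SF   46      0  Ivy
2    BOS   42     46  Ivy
3    CHI   28      2  Ben
4     SF   54     26  Eli
5    AUS   30     37  Ivy
6    AUS   24      1  Ivy
take 5 rows with largest age:
  office  age  bonus name
4     SF   54     26  Eli
0    AUS   46      5  Eli
1     SF   46      0  Ivy
2    BOS   42     46  Ivy
5    AUS   30     37  Ivy
group by name, mean of age:
name
Eli    50.000000
Ivy    39.333333
Name: age, dtype: float64
reset_index():
  name        age
0  Eli  50.000000
1  Ivy  39.333333
add column age_x5 = t['age'] * 5:
  name        age      age_x5
0  Eli  50.000000  250.000000
1  Ivy  39.333333  196.666667
Hence 196.666666667.

196.666666667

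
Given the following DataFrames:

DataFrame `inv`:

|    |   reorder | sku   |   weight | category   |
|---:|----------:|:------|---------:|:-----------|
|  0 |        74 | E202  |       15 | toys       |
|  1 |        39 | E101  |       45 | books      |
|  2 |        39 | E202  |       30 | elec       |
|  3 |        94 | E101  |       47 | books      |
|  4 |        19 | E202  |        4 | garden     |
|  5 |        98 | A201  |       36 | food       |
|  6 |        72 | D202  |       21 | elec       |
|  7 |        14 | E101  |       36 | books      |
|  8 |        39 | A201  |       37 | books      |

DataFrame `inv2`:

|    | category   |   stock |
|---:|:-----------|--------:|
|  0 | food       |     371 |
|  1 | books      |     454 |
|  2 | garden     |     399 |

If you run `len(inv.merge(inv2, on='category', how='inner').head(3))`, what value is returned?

merge on 'category' (how='inner') → 6 rows:
   reorder   sku  weight category  stock
0       39  E101      45    books    454
1       94  E101      47    books    454
2       19  E202       4   garden    399
3       98  A201      36     food    371
4       14  E101      36    books    454
5       39  A201      37    books    454
take first 3 rows:
   reorder   sku  weight category  stock
0       39  E101      45    books    454
1       94  E101      47    books    454
2       19  E202       4   garden    399

3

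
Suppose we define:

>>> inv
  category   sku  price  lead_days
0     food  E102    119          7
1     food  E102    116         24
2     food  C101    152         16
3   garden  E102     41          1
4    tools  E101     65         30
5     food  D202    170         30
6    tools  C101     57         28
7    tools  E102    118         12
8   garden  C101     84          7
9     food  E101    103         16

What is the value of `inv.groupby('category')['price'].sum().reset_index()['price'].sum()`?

1025

group by category, sum of price:
category
food      660
garden    125
tools     240
Name: price, dtype: int64
reset_index():
  category  price
0     food    660
1   garden    125
2    tools    240
Hence 1025.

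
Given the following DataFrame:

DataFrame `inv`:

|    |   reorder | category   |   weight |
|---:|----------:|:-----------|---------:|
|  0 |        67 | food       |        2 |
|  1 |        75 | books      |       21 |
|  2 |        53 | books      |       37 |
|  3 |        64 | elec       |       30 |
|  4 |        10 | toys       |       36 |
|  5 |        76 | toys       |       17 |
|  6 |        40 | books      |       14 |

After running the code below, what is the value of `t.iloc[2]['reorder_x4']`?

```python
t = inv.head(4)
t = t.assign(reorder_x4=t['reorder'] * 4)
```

212

take first 4 rows:
   reorder category  weight
0       67     food       2
1       75    books      21
2       53    books      37
3       64     elec      30
add column reorder_x4 = t['reorder'] * 4:
   reorder category  weight  reorder_x4
0       67     food       2         268
1       75    books      21         300
2       53    books      37         212
3       64     elec      30         256
Hence 212.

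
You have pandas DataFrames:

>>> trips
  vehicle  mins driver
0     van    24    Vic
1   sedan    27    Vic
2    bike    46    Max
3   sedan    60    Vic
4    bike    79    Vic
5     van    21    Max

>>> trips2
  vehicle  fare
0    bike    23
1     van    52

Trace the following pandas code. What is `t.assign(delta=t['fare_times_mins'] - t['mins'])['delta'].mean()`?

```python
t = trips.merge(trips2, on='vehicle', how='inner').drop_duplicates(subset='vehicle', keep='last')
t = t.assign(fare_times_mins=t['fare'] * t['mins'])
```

1404.5

merge on 'vehicle' (how='inner') → 4 rows:
  vehicle  mins driver  fare
0     van    24    Vic    52
1    bike    46    Max    23
2    bike    79    Vic    23
3     van    21    Max    52
drop duplicate vehicle (keep=last):
  vehicle  mins driver  fare
2    bike    79    Vic    23
3     van    21    Max    52
add column fare_times_mins = t['fare'] * t['mins']:
  vehicle  mins driver  fare  fare_times_mins
2    bike    79    Vic    23             1817
3     van    21    Max    52             1092
add column delta = t['fare_times_mins'] - t['mins']:
  vehicle  mins driver  fare  fare_times_mins  delta
2    bike    79    Vic    23             1817   1738
3     van    21    Max    52             1092   1071
Hence 1404.5.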